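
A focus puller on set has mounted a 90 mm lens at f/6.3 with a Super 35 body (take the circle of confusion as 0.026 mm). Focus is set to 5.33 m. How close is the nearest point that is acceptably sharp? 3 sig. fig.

Hyperfocal distance H = f²/(N·c) + f = 90²/(6.3 × 0.026) + 90 = 8100/0.1638 + 90 ≈ 49540.5 mm ≈ 49.54 m.
Near limit Dn = s·(H − f)/(H + s − 2f) = 5330 × (49540.5 − 90) / (49540.5 + 5330 − 2 × 90) = 5330 × 49450.5 / 54690.5 ≈ 4819.3 mm ≈ 4.82 m.

4.82 m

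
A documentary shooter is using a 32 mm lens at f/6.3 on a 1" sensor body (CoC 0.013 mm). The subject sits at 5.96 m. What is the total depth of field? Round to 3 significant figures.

7.29 m

Hyperfocal distance H = f²/(N·c) + f = 32²/(6.3 × 0.013) + 32 = 1024/0.0819 + 32 ≈ 12535.1 mm ≈ 12.54 m.
Near limit Dn = s·(H − f)/(H + s − 2f) = 5960 × (12535.1 − 32) / (12535.1 + 5960 − 2 × 32) = 5960 × 12503.1 / 18431.1 ≈ 4043.1 mm.
Far limit Df = s·(H − f)/(H − s) = 5960 × (12535.1 − 32) / (12535.1 − 5960) = 5960 × 12503.1 / 6575.1 ≈ 11333.5 mm.
Depth of field = Df − Dn = 11333.5 − 4043.1 ≈ 7290.4 mm ≈ 7.29 m.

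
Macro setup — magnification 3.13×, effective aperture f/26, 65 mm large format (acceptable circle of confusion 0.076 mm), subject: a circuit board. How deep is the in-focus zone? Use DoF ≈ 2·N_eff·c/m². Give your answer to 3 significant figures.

0.403 mm

At magnification m, DoF ≈ 2·N_eff·c/m² = 2 × 26 × 0.076 / 3.13² = 3.952 / 9.797 ≈ 0.403 mm.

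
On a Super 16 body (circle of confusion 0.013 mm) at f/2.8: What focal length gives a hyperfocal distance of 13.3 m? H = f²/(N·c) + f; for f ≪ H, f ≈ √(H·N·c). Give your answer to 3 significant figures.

From H = f²/(N·c) + f, with f ≪ H: f ≈ √(H·N·c) = √(13300 × 2.8 × 0.013) = √484.12 ≈ 22.00 mm.
The +f correction barely moves this — solving exactly, f² + N·c·f − N·c·H = 0 ⇒ f = (−N·c + √((N·c)² + 4·N·c·H))/2 = (−0.0364 + √1936.5)/2 ≈ 21.985 mm, so f ≈ 22.0 mm.

22.0 mm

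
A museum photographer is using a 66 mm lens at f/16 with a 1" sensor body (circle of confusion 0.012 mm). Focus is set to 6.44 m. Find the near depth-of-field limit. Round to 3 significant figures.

Hyperfocal distance H = f²/(N·c) + f = 66²/(16 × 0.012) + 66 = 4356/0.192 + 66 ≈ 22753.5 mm ≈ 22.75 m.
Near limit Dn = s·(H − f)/(H + s − 2f) = 6440 × (22753.5 − 66) / (22753.5 + 6440 − 2 × 66) = 6440 × 22687.5 / 29061.5 ≈ 5027.5 mm ≈ 5.03 m.

5.03 m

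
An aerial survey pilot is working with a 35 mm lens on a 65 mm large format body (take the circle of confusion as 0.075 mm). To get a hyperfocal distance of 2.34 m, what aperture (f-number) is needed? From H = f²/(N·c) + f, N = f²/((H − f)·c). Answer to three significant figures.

f/7.09

Rearrange H = f²/(N·c) + f for N: N = f² / ((H − f)·c).
N = 35² / ((2340 − 35) × 0.075) = 1225 / 172.9 ≈ 7.09.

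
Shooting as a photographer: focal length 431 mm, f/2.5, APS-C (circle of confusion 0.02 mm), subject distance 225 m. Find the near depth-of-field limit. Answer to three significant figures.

Hyperfocal distance H = f²/(N·c) + f = 431²/(2.5 × 0.02) + 431 = 185761/0.05 + 431 ≈ 3715651.0 mm ≈ 3716 m.
Near limit Dn = s·(H − f)/(H + s − 2f) = 225000 × (3715651.0 − 431) / (3715651.0 + 225000 − 2 × 431) = 225000 × 3715220.0 / 3939789.0 ≈ 212175 mm ≈ 212 m.

212 m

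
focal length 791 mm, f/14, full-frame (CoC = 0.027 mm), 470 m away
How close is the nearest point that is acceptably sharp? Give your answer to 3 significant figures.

366 m

Hyperfocal distance H = f²/(N·c) + f = 791²/(14 × 0.027) + 791 = 625681/0.378 + 791 ≈ 1656031.7 mm ≈ 1656 m.
Near limit Dn = s·(H − f)/(H + s − 2f) = 470000 × (1656031.7 − 791) / (1656031.7 + 470000 − 2 × 791) = 470000 × 1655240.7 / 2124449.7 ≈ 366195 mm ≈ 366 m.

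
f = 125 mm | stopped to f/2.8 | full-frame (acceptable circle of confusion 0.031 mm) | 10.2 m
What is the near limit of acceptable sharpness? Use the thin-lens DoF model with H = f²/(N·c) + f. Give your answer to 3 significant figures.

9.66 m

Hyperfocal distance H = f²/(N·c) + f = 125²/(2.8 × 0.031) + 125 = 15625/0.0868 + 125 ≈ 180136.5 mm ≈ 180.1 m.
Near limit Dn = s·(H − f)/(H + s − 2f) = 10200 × (180136.5 − 125) / (180136.5 + 10200 − 2 × 125) = 10200 × 180011.5 / 190086.5 ≈ 9659.4 mm ≈ 9.66 m.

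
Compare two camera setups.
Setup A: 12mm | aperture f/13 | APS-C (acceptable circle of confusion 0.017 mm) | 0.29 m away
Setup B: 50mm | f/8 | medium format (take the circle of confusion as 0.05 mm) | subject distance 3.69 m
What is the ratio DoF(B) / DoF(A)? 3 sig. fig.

Setup A: H = 12²/(13×0.017) + 12 ≈ 663.6 mm; DoF = Df − Dn = 505.80 − 203.27 ≈ 302.53 mm.
Setup B: H = 50²/(8×0.05) + 50 ≈ 6300.0 mm; DoF = Df − Dn = 8836.2 − 2331.9 ≈ 6504.3 mm.
Ratio = 6504.3 / 302.53 ≈ 21.5.

21.5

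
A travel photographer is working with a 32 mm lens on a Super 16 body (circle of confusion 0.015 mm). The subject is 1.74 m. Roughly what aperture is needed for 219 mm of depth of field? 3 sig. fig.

f/2.51

Write h = H − f = f²/(N·c). The thin-lens limits are Dn = s·h/(h + (s−f)) and Df = s·h/(h − (s−f)), so DoF = Df − Dn = 2·s·(s−f)·h / (h² − (s−f)²).
That is a quadratic in h: DoF·h² − 2·s·(s−f)·h − DoF·(s−f)² = 0 ⇒ h = (s−f)·(s + √(s² + DoF²)) / DoF = 1708 × (1740 + √(1740² + 219²)) / 219 = 1708 × (1740 + 1753.73) / 219 ≈ 27248 mm.
Then N = f²/(c·h) = 32² / (0.015 × 27248) = 1024 / 408.72 ≈ 2.51.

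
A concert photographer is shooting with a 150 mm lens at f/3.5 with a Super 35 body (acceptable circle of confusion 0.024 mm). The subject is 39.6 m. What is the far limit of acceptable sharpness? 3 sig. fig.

46.4 m

Hyperfocal distance H = f²/(N·c) + f = 150²/(3.5 × 0.024) + 150 = 22500/0.084 + 150 ≈ 268007.1 mm ≈ 268.0 m.
Far limit Df = s·(H − f)/(H − s) = 39600 × (268007.1 − 150) / (268007.1 − 39600) = 39600 × 267857.1 / 228407.1 ≈ 46440 mm ≈ 46.4 m.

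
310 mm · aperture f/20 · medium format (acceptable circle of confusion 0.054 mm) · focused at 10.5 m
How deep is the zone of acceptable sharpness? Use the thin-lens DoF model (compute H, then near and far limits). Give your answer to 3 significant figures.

2.44 m

Hyperfocal distance H = f²/(N·c) + f = 310²/(20 × 0.054) + 310 = 96100/1.08 + 310 ≈ 89291.5 mm ≈ 89.29 m.
Near limit Dn = s·(H − f)/(H + s − 2f) = 10500 × (89291.5 − 310) / (89291.5 + 10500 − 2 × 310) = 10500 × 88981.5 / 99171.5 ≈ 9421.1 mm.
Far limit Df = s·(H − f)/(H − s) = 10500 × (89291.5 − 310) / (89291.5 − 10500) = 10500 × 88981.5 / 78791.5 ≈ 11858.0 mm.
Depth of field = Df − Dn = 11858.0 − 9421.1 ≈ 2436.9 mm ≈ 2.44 m.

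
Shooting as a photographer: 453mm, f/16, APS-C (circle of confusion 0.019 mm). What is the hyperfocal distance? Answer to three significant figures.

675 m

Hyperfocal distance H = f²/(N·c) + f = 453²/(16 × 0.019) + 453 = 205209/0.304 + 453 ≈ 675482.6 mm ≈ 675 m.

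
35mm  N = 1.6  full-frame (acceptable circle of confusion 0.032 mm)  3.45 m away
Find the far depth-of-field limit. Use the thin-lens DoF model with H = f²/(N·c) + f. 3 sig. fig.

4.02 m

Hyperfocal distance H = f²/(N·c) + f = 35²/(1.6 × 0.032) + 35 = 1225/0.0512 + 35 ≈ 23960.8 mm ≈ 23.96 m.
Far limit Df = s·(H − f)/(H − s) = 3450 × (23960.8 − 35) / (23960.8 − 3450) = 3450 × 23925.8 / 20510.8 ≈ 4024.4 mm ≈ 4.02 m.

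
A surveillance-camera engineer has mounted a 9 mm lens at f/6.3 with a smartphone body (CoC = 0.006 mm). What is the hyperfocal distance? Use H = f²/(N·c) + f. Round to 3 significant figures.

Hyperfocal distance H = f²/(N·c) + f = 9²/(6.3 × 0.006) + 9 = 81/0.0378 + 9 ≈ 2151.9 mm ≈ 2.15 m.

2.15 m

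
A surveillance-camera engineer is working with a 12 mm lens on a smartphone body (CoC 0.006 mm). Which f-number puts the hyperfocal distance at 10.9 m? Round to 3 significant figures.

Rearrange H = f²/(N·c) + f for N: N = f² / ((H − f)·c).
N = 12² / ((10900 − 12) × 0.006) = 144 / 65.33 ≈ 2.20.

f/2.20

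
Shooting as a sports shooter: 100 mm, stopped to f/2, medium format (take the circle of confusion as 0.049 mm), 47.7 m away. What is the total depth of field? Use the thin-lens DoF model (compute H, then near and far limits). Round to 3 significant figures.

Hyperfocal distance H = f²/(N·c) + f = 100²/(2 × 0.049) + 100 = 10000/0.098 + 100 ≈ 102140.8 mm ≈ 102.1 m.
Near limit Dn = s·(H − f)/(H + s − 2f) = 47700 × (102140.8 − 100) / (102140.8 + 47700 − 2 × 100) = 47700 × 102040.8 / 149640.8 ≈ 32527 mm.
Far limit Df = s·(H − f)/(H − s) = 47700 × (102140.8 − 100) / (102140.8 − 47700) = 47700 × 102040.8 / 54440.8 ≈ 89406 mm.
Depth of field = Df − Dn = 89406 − 32527 ≈ 56879 mm ≈ 56.9 m.

56.9 m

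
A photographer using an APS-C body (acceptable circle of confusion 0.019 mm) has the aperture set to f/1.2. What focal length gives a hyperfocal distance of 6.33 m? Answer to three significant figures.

From H = f²/(N·c) + f, with f ≪ H: f ≈ √(H·N·c) = √(6330 × 1.2 × 0.019) = √144.32 ≈ 12.01 mm.
The +f correction barely moves this — solving exactly, f² + N·c·f − N·c·H = 0 ⇒ f = (−N·c + √((N·c)² + 4·N·c·H))/2 = (−0.0228 + √577.30)/2 ≈ 12.002 mm, so f ≈ 12.0 mm.

12.0 mm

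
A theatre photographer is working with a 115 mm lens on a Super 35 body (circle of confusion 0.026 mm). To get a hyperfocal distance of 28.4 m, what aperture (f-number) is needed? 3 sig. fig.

Rearrange H = f²/(N·c) + f for N: N = f² / ((H − f)·c).
N = 115² / ((28400 − 115) × 0.026) = 13225 / 735.4 ≈ 18.

f/18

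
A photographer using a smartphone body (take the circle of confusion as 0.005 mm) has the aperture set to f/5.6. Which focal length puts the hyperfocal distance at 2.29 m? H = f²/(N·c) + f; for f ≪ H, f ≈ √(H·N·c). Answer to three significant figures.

7.99 mm

From H = f²/(N·c) + f, with f ≪ H: f ≈ √(H·N·c) = √(2290 × 5.6 × 0.005) = √64.120 ≈ 8.007 mm.
Exact: f² + N·c·f − N·c·H = 0 ⇒ f = (−N·c + √((N·c)² + 4·N·c·H))/2 = (−0.028 + √256.48)/2 ≈ 7.9935 mm ≈ 7.99 mm.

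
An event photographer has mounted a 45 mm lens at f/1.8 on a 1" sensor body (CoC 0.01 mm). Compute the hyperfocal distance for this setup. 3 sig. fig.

Hyperfocal distance H = f²/(N·c) + f = 45²/(1.8 × 0.01) + 45 = 2025/0.018 + 45 ≈ 112545.0 mm ≈ 113 m.

113 m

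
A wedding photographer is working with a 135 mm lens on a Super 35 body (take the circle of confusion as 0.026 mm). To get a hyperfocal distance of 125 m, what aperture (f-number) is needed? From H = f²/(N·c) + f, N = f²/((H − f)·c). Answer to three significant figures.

f/5.61

Rearrange H = f²/(N·c) + f for N: N = f² / ((H − f)·c).
N = 135² / ((125000 − 135) × 0.026) = 18225 / 3246 ≈ 5.61.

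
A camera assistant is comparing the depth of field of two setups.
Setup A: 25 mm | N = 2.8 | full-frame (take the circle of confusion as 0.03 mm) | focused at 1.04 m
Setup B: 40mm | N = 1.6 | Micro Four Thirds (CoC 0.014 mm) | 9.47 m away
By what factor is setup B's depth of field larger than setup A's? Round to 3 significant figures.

Setup A: H = 25²/(2.8×0.03) + 25 ≈ 7465.5 mm; DoF = Df − Dn = 1204.28 − 915.16 ≈ 289.12 mm.
Setup B: H = 40²/(1.6×0.014) + 40 ≈ 71468.6 mm; DoF = Df − Dn = 10910.4 − 8365.6 ≈ 2544.8 mm.
Ratio = 2544.8 / 289.12 ≈ 8.80.

8.80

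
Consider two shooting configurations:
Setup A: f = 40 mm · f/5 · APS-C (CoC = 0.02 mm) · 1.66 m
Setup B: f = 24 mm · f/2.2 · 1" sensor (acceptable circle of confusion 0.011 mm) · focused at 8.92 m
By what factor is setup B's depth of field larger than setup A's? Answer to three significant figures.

Setup A: H = 40²/(5×0.02) + 40 ≈ 16040.0 mm; DoF = Df − Dn = 1847.01 − 1507.38 ≈ 339.63 mm.
Setup B: H = 24²/(2.2×0.011) + 24 ≈ 23825.7 mm; DoF = Df − Dn = 14243.6 − 6493.1 ≈ 7750.5 mm.
Ratio = 7750.5 / 339.63 ≈ 22.8.

22.8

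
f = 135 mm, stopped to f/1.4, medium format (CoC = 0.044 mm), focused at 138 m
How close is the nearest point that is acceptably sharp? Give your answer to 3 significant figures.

94.1 m

Hyperfocal distance H = f²/(N·c) + f = 135²/(1.4 × 0.044) + 135 = 18225/0.0616 + 135 ≈ 295995.4 mm ≈ 296.0 m.
Near limit Dn = s·(H − f)/(H + s − 2f) = 138000 × (295995.4 − 135) / (295995.4 + 138000 − 2 × 135) = 138000 × 295860.4 / 433725.4 ≈ 94135 mm ≈ 94.1 m.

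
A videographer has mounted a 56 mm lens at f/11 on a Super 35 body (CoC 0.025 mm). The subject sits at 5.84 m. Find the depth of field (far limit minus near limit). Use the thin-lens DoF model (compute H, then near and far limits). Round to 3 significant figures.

Hyperfocal distance H = f²/(N·c) + f = 56²/(11 × 0.025) + 56 = 3136/0.275 + 56 ≈ 11459.6 mm ≈ 11.46 m.
Near limit Dn = s·(H − f)/(H + s − 2f) = 5840 × (11459.6 − 56) / (11459.6 + 5840 − 2 × 56) = 5840 × 11403.6 / 17187.6 ≈ 3874.7 mm.
Far limit Df = s·(H − f)/(H − s) = 5840 × (11459.6 − 56) / (11459.6 − 5840) = 5840 × 11403.6 / 5619.6 ≈ 11850.8 mm.
Depth of field = Df − Dn = 11850.8 − 3874.7 ≈ 7976.1 mm ≈ 7.98 m.

7.98 m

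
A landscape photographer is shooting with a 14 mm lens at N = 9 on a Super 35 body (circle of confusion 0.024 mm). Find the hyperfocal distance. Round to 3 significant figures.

Hyperfocal distance H = f²/(N·c) + f = 14²/(9 × 0.024) + 14 = 196/0.216 + 14 ≈ 921.4 mm ≈ 0.921 m.

0.921 m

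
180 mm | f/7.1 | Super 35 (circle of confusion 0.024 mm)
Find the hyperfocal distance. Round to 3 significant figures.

Hyperfocal distance H = f²/(N·c) + f = 180²/(7.1 × 0.024) + 180 = 32400/0.1704 + 180 ≈ 190320.8 mm ≈ 190 m.

190 m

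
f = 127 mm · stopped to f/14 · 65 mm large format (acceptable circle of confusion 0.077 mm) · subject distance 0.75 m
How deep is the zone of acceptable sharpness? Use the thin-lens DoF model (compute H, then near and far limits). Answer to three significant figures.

Hyperfocal distance H = f²/(N·c) + f = 127²/(14 × 0.077) + 127 = 16129/1.078 + 127 ≈ 15089.0 mm ≈ 15.09 m.
Near limit Dn = s·(H − f)/(H + s − 2f) = 750 × (15089.0 − 127) / (15089.0 + 750 − 2 × 127) = 750 × 14962.0 / 15585.0 ≈ 720.019 mm.
Far limit Df = s·(H − f)/(H − s) = 750 × (15089.0 − 127) / (15089.0 − 750) = 750 × 14962.0 / 14339.0 ≈ 782.586 mm.
Depth of field = Df − Dn = 782.586 − 720.019 ≈ 62.567 mm.

62.6 mm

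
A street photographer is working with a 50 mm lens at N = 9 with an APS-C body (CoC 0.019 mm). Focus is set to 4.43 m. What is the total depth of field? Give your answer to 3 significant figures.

2.92 m

Hyperfocal distance H = f²/(N·c) + f = 50²/(9 × 0.019) + 50 = 2500/0.171 + 50 ≈ 14669.9 mm ≈ 14.67 m.
Near limit Dn = s·(H − f)/(H + s − 2f) = 4430 × (14669.9 − 50) / (14669.9 + 4430 − 2 × 50) = 4430 × 14619.9 / 18999.9 ≈ 3408.8 mm.
Far limit Df = s·(H − f)/(H − s) = 4430 × (14669.9 − 50) / (14669.9 − 4430) = 4430 × 14619.9 / 10239.9 ≈ 6324.9 mm.
Depth of field = Df − Dn = 6324.9 − 3408.8 ≈ 2916.1 mm ≈ 2.92 m.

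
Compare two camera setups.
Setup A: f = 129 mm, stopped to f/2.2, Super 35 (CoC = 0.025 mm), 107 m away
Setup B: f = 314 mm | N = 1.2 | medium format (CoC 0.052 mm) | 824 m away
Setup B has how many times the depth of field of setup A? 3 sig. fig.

13.7

Setup A: H = 129²/(2.2×0.025) + 129 ≈ 302692.6 mm; DoF = Df − Dn = 165434 − 79071 ≈ 86363 mm.
Setup B: H = 314²/(1.2×0.052) + 314 ≈ 1580378.1 mm; DoF = Df − Dn = 1721325 − 541642 ≈ 1179683 mm.
Ratio = 1179683 / 86363 ≈ 13.7.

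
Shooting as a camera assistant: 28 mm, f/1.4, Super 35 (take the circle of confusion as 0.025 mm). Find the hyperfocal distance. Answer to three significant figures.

22.4 m

Hyperfocal distance H = f²/(N·c) + f = 28²/(1.4 × 0.025) + 28 = 784/0.035 + 28 ≈ 22428.0 mm ≈ 22.4 m.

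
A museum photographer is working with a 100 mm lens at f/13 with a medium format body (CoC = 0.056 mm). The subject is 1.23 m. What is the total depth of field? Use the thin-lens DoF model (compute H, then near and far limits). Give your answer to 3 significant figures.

Hyperfocal distance H = f²/(N·c) + f = 100²/(13 × 0.056) + 100 = 10000/0.728 + 100 ≈ 13836.3 mm ≈ 13.84 m.
Near limit Dn = s·(H − f)/(H + s − 2f) = 1230 × (13836.3 − 100) / (13836.3 + 1230 − 2 × 100) = 1230 × 13736.3 / 14866.3 ≈ 1136.51 mm.
Far limit Df = s·(H − f)/(H − s) = 1230 × (13836.3 − 100) / (13836.3 − 1230) = 1230 × 13736.3 / 12606.3 ≈ 1340.25 mm.
Depth of field = Df − Dn = 1340.25 − 1136.51 ≈ 203.74 mm.

204 mm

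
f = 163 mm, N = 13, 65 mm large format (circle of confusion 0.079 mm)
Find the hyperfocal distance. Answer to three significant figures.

26.0 m

Hyperfocal distance H = f²/(N·c) + f = 163²/(13 × 0.079) + 163 = 26569/1.027 + 163 ≈ 26033.5 mm ≈ 26.0 m.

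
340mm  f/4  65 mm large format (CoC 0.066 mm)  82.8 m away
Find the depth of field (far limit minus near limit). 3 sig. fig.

32.3 m

Hyperfocal distance H = f²/(N·c) + f = 340²/(4 × 0.066) + 340 = 115600/0.264 + 340 ≈ 438218.8 mm ≈ 438.2 m.
Near limit Dn = s·(H − f)/(H + s − 2f) = 82800 × (438218.8 − 340) / (438218.8 + 82800 − 2 × 340) = 82800 × 437878.8 / 520338.8 ≈ 69678 mm.
Far limit Df = s·(H − f)/(H − s) = 82800 × (438218.8 − 340) / (438218.8 − 82800) = 82800 × 437878.8 / 355418.8 ≈ 102010 mm.
Depth of field = Df − Dn = 102010 − 69678 ≈ 32332 mm ≈ 32.3 m.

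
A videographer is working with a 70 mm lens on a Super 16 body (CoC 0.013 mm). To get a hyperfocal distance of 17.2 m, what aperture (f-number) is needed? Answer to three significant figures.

Rearrange H = f²/(N·c) + f for N: N = f² / ((H − f)·c).
N = 70² / ((17200 − 70) × 0.013) = 4900 / 222.7 ≈ 22.

f/22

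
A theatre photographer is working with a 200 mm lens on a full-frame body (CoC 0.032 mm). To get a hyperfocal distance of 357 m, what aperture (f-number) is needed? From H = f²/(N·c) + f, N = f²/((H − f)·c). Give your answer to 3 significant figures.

f/3.50

Rearrange H = f²/(N·c) + f for N: N = f² / ((H − f)·c).
N = 200² / ((357000 − 200) × 0.032) = 40000 / 11418 ≈ 3.50.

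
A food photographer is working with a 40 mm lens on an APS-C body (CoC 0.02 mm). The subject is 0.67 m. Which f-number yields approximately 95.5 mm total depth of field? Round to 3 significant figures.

Write h = H − f = f²/(N·c). The thin-lens limits are Dn = s·h/(h + (s−f)) and Df = s·h/(h − (s−f)), so DoF = Df − Dn = 2·s·(s−f)·h / (h² − (s−f)²).
That is a quadratic in h: DoF·h² − 2·s·(s−f)·h − DoF·(s−f)² = 0 ⇒ h = (s−f)·(s + √(s² + DoF²)) / DoF = 630 × (670 + √(670² + 95.5²)) / 95.5 = 630 × (670 + 676.772) / 95.5 ≈ 8884.5 mm.
Then N = f²/(c·h) = 40² / (0.02 × 8884.5) = 1600 / 177.69 ≈ 9.

f/9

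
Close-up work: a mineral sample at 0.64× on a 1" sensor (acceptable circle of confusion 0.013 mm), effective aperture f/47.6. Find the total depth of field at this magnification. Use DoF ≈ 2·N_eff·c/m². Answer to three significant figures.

At magnification m, DoF ≈ 2·N_eff·c/m² = 2 × 47.6 × 0.013 / 0.64² = 1.238 / 0.4096 ≈ 3.02 mm.

3.02 mm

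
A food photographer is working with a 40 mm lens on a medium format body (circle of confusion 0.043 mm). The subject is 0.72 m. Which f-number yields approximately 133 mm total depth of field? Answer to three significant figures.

Write h = H − f = f²/(N·c). The thin-lens limits are Dn = s·h/(h + (s−f)) and Df = s·h/(h − (s−f)), so DoF = Df − Dn = 2·s·(s−f)·h / (h² − (s−f)²).
That is a quadratic in h: DoF·h² − 2·s·(s−f)·h − DoF·(s−f)² = 0 ⇒ h = (s−f)·(s + √(s² + DoF²)) / DoF = 680 × (720 + √(720² + 133²)) / 133 = 680 × (720 + 732.181) / 133 ≈ 7424.7 mm.
Then N = f²/(c·h) = 40² / (0.043 × 7424.7) = 1600 / 319.26 ≈ 5.01.

f/5.01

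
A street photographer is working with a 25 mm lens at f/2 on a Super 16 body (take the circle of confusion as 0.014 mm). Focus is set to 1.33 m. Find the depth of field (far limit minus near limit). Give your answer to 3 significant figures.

Hyperfocal distance H = f²/(N·c) + f = 25²/(2 × 0.014) + 25 = 625/0.028 + 25 ≈ 22346.4 mm ≈ 22.35 m.
Near limit Dn = s·(H − f)/(H + s − 2f) = 1330 × (22346.4 − 25) / (22346.4 + 1330 − 2 × 25) = 1330 × 22321.4 / 23626.4 ≈ 1256.54 mm.
Far limit Df = s·(H − f)/(H − s) = 1330 × (22346.4 − 25) / (22346.4 − 1330) = 1330 × 22321.4 / 21016.4 ≈ 1412.59 mm.
Depth of field = Df − Dn = 1412.59 − 1256.54 ≈ 156.05 mm.

156 mm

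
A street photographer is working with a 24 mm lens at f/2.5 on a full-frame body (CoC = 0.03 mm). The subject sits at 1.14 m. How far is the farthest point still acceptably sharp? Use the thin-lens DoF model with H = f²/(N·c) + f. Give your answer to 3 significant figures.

1.33 m

Hyperfocal distance H = f²/(N·c) + f = 24²/(2.5 × 0.03) + 24 = 576/0.075 + 24 ≈ 7704.0 mm ≈ 7.704 m.
Far limit Df = s·(H − f)/(H − s) = 1140 × (7704.0 − 24) / (7704.0 − 1140) = 1140 × 7680.0 / 6564.0 ≈ 1333.8 mm ≈ 1.33 m.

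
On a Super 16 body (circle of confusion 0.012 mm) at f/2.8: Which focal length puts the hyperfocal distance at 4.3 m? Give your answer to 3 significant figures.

From H = f²/(N·c) + f, with f ≪ H: f ≈ √(H·N·c) = √(4300 × 2.8 × 0.012) = √144.48 ≈ 12.02 mm.
The +f correction barely moves this — solving exactly, f² + N·c·f − N·c·H = 0 ⇒ f = (−N·c + √((N·c)² + 4·N·c·H))/2 = (−0.0336 + √577.92)/2 ≈ 12.003 mm, so f ≈ 12.0 mm.

12.0 mm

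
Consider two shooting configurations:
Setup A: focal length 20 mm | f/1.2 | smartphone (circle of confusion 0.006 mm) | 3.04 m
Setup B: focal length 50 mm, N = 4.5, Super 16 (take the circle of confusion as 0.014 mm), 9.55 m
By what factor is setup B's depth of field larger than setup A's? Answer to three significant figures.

Setup A: H = 20²/(1.2×0.006) + 20 ≈ 55575.6 mm; DoF = Df − Dn = 3214.75 − 2883.27 ≈ 331.48 mm.
Setup B: H = 50²/(4.5×0.014) + 50 ≈ 39732.5 mm; DoF = Df − Dn = 12555.9 − 7705.3 ≈ 4850.6 mm.
Ratio = 4850.6 / 331.48 ≈ 14.6.

14.6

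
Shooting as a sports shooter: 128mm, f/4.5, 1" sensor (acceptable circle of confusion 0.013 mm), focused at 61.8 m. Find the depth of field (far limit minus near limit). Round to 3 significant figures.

Hyperfocal distance H = f²/(N·c) + f = 128²/(4.5 × 0.013) + 128 = 16384/0.0585 + 128 ≈ 280196.4 mm ≈ 280.2 m.
Near limit Dn = s·(H − f)/(H + s − 2f) = 61800 × (280196.4 − 128) / (280196.4 + 61800 − 2 × 128) = 61800 × 280068.4 / 341740.4 ≈ 50647 mm.
Far limit Df = s·(H − f)/(H − s) = 61800 × (280196.4 − 128) / (280196.4 − 61800) = 61800 × 280068.4 / 218396.4 ≈ 79251 mm.
Depth of field = Df − Dn = 79251 − 50647 ≈ 28604 mm ≈ 28.6 m.

28.6 m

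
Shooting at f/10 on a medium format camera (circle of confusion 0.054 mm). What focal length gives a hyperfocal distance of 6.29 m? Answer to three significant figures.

From H = f²/(N·c) + f, with f ≪ H: f ≈ √(H·N·c) = √(6290 × 10 × 0.054) = √3396.6 ≈ 58.28 mm.
Exact: f² + N·c·f − N·c·H = 0 ⇒ f = (−N·c + √((N·c)² + 4·N·c·H))/2 = (−0.54 + √13587)/2 ≈ 58.011 mm ≈ 58.0 mm.

58.0 mm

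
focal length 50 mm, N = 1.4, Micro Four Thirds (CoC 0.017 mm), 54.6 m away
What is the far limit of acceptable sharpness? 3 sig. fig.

114 m

Hyperfocal distance H = f²/(N·c) + f = 50²/(1.4 × 0.017) + 50 = 2500/0.0238 + 50 ≈ 105092.0 mm ≈ 105.1 m.
Far limit Df = s·(H − f)/(H − s) = 54600 × (105092.0 − 50) / (105092.0 − 54600) = 54600 × 105042.0 / 50492.0 ≈ 113588 mm ≈ 114 m.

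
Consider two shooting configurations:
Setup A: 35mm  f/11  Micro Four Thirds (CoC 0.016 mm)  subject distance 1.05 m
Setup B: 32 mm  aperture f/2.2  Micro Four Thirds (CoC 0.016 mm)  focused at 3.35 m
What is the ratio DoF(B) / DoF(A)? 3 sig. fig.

Setup A: H = 35²/(11×0.016) + 35 ≈ 6995.2 mm; DoF = Df − Dn = 1229.26 − 916.37 ≈ 312.89 mm.
Setup B: H = 32²/(2.2×0.016) + 32 ≈ 29122.9 mm; DoF = Df − Dn = 3781.28 − 3007.03 ≈ 774.25 mm.
Ratio = 774.25 / 312.89 ≈ 2.47.

2.47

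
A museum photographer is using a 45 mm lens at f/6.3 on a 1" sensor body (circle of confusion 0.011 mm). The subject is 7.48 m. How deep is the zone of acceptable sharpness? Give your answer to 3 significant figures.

Hyperfocal distance H = f²/(N·c) + f = 45²/(6.3 × 0.011) + 45 = 2025/0.0693 + 45 ≈ 29265.8 mm ≈ 29.27 m.
Near limit Dn = s·(H − f)/(H + s − 2f) = 7480 × (29265.8 − 45) / (29265.8 + 7480 − 2 × 45) = 7480 × 29220.8 / 36655.8 ≈ 5962.8 mm.
Far limit Df = s·(H − f)/(H − s) = 7480 × (29265.8 − 45) / (29265.8 − 7480) = 7480 × 29220.8 / 21785.8 ≈ 10032.8 mm.
Depth of field = Df − Dn = 10032.8 − 5962.8 ≈ 4070.0 mm ≈ 4.07 m.

4.07 m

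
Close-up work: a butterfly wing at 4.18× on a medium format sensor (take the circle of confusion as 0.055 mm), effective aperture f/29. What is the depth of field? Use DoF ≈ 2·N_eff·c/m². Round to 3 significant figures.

At magnification m, DoF ≈ 2·N_eff·c/m² = 2 × 29 × 0.055 / 4.18² = 3.19 / 17.47 ≈ 0.183 mm.

0.183 mm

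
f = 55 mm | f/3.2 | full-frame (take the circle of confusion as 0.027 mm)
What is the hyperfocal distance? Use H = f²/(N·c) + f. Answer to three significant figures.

35.1 m

Hyperfocal distance H = f²/(N·c) + f = 55²/(3.2 × 0.027) + 55 = 3025/0.0864 + 55 ≈ 35066.6 mm ≈ 35.1 m.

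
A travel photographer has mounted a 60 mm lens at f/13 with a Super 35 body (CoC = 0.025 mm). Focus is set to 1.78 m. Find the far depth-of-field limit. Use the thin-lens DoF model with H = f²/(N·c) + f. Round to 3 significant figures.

Hyperfocal distance H = f²/(N·c) + f = 60²/(13 × 0.025) + 60 = 3600/0.325 + 60 ≈ 11136.9 mm ≈ 11.14 m.
Far limit Df = s·(H − f)/(H − s) = 1780 × (11136.9 − 60) / (11136.9 − 1780) = 1780 × 11076.9 / 9356.9 ≈ 2107.2 mm ≈ 2.11 m.

2.11 m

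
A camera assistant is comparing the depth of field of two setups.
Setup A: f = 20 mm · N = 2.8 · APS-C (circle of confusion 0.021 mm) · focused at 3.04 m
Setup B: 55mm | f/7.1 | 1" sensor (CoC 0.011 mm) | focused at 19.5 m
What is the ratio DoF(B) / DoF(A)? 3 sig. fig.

7.79

Setup A: H = 20²/(2.8×0.021) + 20 ≈ 6822.7 mm; DoF = Df − Dn = 5467.0 − 2105.4 ≈ 3361.6 mm.
Setup B: H = 55²/(7.1×0.011) + 55 ≈ 38787.4 mm; DoF = Df − Dn = 39159 − 12982 ≈ 26177 mm.
Ratio = 26177 / 3361.6 ≈ 7.79.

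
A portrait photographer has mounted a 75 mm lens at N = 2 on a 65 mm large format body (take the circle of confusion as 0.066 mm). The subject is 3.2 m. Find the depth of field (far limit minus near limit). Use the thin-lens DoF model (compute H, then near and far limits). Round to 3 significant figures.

Hyperfocal distance H = f²/(N·c) + f = 75²/(2 × 0.066) + 75 = 5625/0.132 + 75 ≈ 42688.6 mm ≈ 42.69 m.
Near limit Dn = s·(H − f)/(H + s − 2f) = 3200 × (42688.6 − 75) / (42688.6 + 3200 − 2 × 75) = 3200 × 42613.6 / 45738.6 ≈ 2981.37 mm.
Far limit Df = s·(H − f)/(H − s) = 3200 × (42688.6 − 75) / (42688.6 − 3200) = 3200 × 42613.6 / 39488.6 ≈ 3453.24 mm.
Depth of field = Df − Dn = 3453.24 − 2981.37 ≈ 471.87 mm.

472 mm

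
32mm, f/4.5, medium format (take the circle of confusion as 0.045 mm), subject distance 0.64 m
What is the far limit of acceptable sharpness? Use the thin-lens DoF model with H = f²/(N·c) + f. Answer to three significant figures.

Hyperfocal distance H = f²/(N·c) + f = 32²/(4.5 × 0.045) + 32 = 1024/0.2025 + 32 ≈ 5088.8 mm ≈ 5.089 m.
Far limit Df = s·(H − f)/(H − s) = 640 × (5088.8 − 32) / (5088.8 − 640) = 640 × 5056.8 / 4448.8 ≈ 727.47 mm ≈ 0.727 m.

0.727 m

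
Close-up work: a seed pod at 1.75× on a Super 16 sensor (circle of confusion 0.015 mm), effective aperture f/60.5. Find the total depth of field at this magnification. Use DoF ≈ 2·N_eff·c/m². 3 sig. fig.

At magnification m, DoF ≈ 2·N_eff·c/m² = 2 × 60.5 × 0.015 / 1.75² = 1.815 / 3.062 ≈ 0.593 mm.

0.593 mm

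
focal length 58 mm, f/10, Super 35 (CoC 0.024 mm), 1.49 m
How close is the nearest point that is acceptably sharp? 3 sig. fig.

Hyperfocal distance H = f²/(N·c) + f = 58²/(10 × 0.024) + 58 = 3364/0.24 + 58 ≈ 14074.7 mm ≈ 14.07 m.
Near limit Dn = s·(H − f)/(H + s − 2f) = 1490 × (14074.7 − 58) / (14074.7 + 1490 − 2 × 58) = 1490 × 14016.7 / 15448.7 ≈ 1351.9 mm ≈ 1.35 m.

1.35 m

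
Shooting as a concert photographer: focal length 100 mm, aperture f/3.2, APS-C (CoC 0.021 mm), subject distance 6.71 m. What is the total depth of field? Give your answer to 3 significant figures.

Hyperfocal distance H = f²/(N·c) + f = 100²/(3.2 × 0.021) + 100 = 10000/0.0672 + 100 ≈ 148909.5 mm ≈ 148.9 m.
Near limit Dn = s·(H − f)/(H + s − 2f) = 6710 × (148909.5 − 100) / (148909.5 + 6710 − 2 × 100) = 6710 × 148809.5 / 155419.5 ≈ 6424.62 mm.
Far limit Df = s·(H − f)/(H − s) = 6710 × (148909.5 − 100) / (148909.5 − 6710) = 6710 × 148809.5 / 142199.5 ≈ 7021.91 mm.
Depth of field = Df − Dn = 7021.91 − 6424.62 ≈ 597.29 mm ≈ 0.597 m.

0.597 m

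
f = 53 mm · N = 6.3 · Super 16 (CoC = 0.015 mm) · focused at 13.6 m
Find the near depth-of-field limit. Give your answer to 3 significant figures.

9.34 m

Hyperfocal distance H = f²/(N·c) + f = 53²/(6.3 × 0.015) + 53 = 2809/0.0945 + 53 ≈ 29777.9 mm ≈ 29.78 m.
Near limit Dn = s·(H − f)/(H + s − 2f) = 13600 × (29777.9 − 53) / (29777.9 + 13600 − 2 × 53) = 13600 × 29724.9 / 43271.9 ≈ 9342.3 mm ≈ 9.34 m.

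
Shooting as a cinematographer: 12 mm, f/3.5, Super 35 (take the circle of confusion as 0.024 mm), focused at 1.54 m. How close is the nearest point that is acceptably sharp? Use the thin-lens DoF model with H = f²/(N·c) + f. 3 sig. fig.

0.814 m

Hyperfocal distance H = f²/(N·c) + f = 12²/(3.5 × 0.024) + 12 = 144/0.084 + 12 ≈ 1726.3 mm ≈ 1.726 m.
Near limit Dn = s·(H − f)/(H + s − 2f) = 1540 × (1726.3 − 12) / (1726.3 + 1540 − 2 × 12) = 1540 × 1714.3 / 3242.3 ≈ 814.24 mm ≈ 0.814 m.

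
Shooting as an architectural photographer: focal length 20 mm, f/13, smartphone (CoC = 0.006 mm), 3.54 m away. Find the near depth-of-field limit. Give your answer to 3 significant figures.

2.10 m

Hyperfocal distance H = f²/(N·c) + f = 20²/(13 × 0.006) + 20 = 400/0.078 + 20 ≈ 5148.2 mm ≈ 5.148 m.
Near limit Dn = s·(H − f)/(H + s − 2f) = 3540 × (5148.2 − 20) / (5148.2 + 3540 − 2 × 20) = 3540 × 5128.2 / 8648.2 ≈ 2099.1 mm ≈ 2.10 m.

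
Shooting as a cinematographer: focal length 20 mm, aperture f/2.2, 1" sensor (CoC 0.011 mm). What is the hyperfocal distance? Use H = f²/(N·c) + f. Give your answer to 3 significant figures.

16.5 m

Hyperfocal distance H = f²/(N·c) + f = 20²/(2.2 × 0.011) + 20 = 400/0.0242 + 20 ≈ 16548.9 mm ≈ 16.5 m.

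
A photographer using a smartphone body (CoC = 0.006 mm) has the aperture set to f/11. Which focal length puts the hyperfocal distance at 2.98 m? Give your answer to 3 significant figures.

14.0 mm

From H = f²/(N·c) + f, with f ≪ H: f ≈ √(H·N·c) = √(2980 × 11 × 0.006) = √196.68 ≈ 14.02 mm.
The +f correction barely moves this — solving exactly, f² + N·c·f − N·c·H = 0 ⇒ f = (−N·c + √((N·c)² + 4·N·c·H))/2 = (−0.066 + √786.72)/2 ≈ 13.991 mm, so f ≈ 14.0 mm.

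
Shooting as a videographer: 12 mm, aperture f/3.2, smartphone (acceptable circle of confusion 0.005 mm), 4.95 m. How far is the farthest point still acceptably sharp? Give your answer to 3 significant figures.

Hyperfocal distance H = f²/(N·c) + f = 12²/(3.2 × 0.005) + 12 = 144/0.016 + 12 ≈ 9012.0 mm ≈ 9.012 m.
Far limit Df = s·(H − f)/(H − s) = 4950 × (9012.0 − 12) / (9012.0 − 4950) = 4950 × 9000.0 / 4062.0 ≈ 10968 mm ≈ 11.0 m.

11.0 m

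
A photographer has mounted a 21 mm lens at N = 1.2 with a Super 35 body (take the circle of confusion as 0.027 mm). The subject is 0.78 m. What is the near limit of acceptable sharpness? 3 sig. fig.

0.739 m

Hyperfocal distance H = f²/(N·c) + f = 21²/(1.2 × 0.027) + 21 = 441/0.0324 + 21 ≈ 13632.1 mm ≈ 13.63 m.
Near limit Dn = s·(H − f)/(H + s − 2f) = 780 × (13632.1 − 21) / (13632.1 + 780 − 2 × 21) = 780 × 13611.1 / 14370.1 ≈ 738.80 mm ≈ 0.739 m.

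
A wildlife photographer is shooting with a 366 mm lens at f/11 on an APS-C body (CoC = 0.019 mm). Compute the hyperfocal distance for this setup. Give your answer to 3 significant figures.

Hyperfocal distance H = f²/(N·c) + f = 366²/(11 × 0.019) + 366 = 133956/0.209 + 366 ≈ 641303.8 mm ≈ 641 m.

641 m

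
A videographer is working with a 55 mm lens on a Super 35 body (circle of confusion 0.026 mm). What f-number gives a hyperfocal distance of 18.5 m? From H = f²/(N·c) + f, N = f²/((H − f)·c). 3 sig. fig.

Rearrange H = f²/(N·c) + f for N: N = f² / ((H − f)·c).
N = 55² / ((18500 − 55) × 0.026) = 3025 / 479.6 ≈ 6.31.

f/6.31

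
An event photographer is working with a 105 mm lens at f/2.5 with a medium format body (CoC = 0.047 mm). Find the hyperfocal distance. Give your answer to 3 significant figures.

93.9 m

Hyperfocal distance H = f²/(N·c) + f = 105²/(2.5 × 0.047) + 105 = 11025/0.1175 + 105 ≈ 93934.8 mm ≈ 93.9 m.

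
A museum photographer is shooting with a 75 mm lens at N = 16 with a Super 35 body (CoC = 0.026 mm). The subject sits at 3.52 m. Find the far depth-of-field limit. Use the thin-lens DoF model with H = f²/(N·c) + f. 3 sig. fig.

4.72 m

Hyperfocal distance H = f²/(N·c) + f = 75²/(16 × 0.026) + 75 = 5625/0.416 + 75 ≈ 13596.6 mm ≈ 13.60 m.
Far limit Df = s·(H − f)/(H − s) = 3520 × (13596.6 − 75) / (13596.6 − 3520) = 3520 × 13521.6 / 10076.6 ≈ 4723.4 mm ≈ 4.72 m.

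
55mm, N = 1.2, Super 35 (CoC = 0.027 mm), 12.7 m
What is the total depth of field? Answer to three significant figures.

3.50 m

Hyperfocal distance H = f²/(N·c) + f = 55²/(1.2 × 0.027) + 55 = 3025/0.0324 + 55 ≈ 93419.2 mm ≈ 93.42 m.
Near limit Dn = s·(H − f)/(H + s − 2f) = 12700 × (93419.2 − 55) / (93419.2 + 12700 − 2 × 55) = 12700 × 93364.2 / 106009.2 ≈ 11185.1 mm.
Far limit Df = s·(H − f)/(H − s) = 12700 × (93419.2 − 55) / (93419.2 − 12700) = 12700 × 93364.2 / 80719.2 ≈ 14689.5 mm.
Depth of field = Df − Dn = 14689.5 − 11185.1 ≈ 3504.4 mm ≈ 3.50 m.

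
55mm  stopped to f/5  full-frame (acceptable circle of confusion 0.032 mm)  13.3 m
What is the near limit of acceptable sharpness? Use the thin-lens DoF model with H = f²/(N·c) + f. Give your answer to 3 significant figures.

7.82 m

Hyperfocal distance H = f²/(N·c) + f = 55²/(5 × 0.032) + 55 = 3025/0.16 + 55 ≈ 18961.2 mm ≈ 18.96 m.
Near limit Dn = s·(H − f)/(H + s − 2f) = 13300 × (18961.2 − 55) / (18961.2 + 13300 − 2 × 55) = 13300 × 18906.2 / 32151.2 ≈ 7820.9 mm ≈ 7.82 m.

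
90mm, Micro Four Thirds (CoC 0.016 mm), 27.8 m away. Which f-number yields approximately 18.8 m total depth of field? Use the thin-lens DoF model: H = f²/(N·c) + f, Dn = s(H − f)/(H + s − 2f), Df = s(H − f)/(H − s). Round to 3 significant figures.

f/5.60

Write h = H − f = f²/(N·c). The thin-lens limits are Dn = s·h/(h + (s−f)) and Df = s·h/(h − (s−f)), so DoF = Df − Dn = 2·s·(s−f)·h / (h² − (s−f)²).
That is a quadratic in h: DoF·h² − 2·s·(s−f)·h − DoF·(s−f)² = 0 ⇒ h = (s−f)·(s + √(s² + DoF²)) / DoF = 27710 × (27800 + √(27800² + 18800²)) / 18800 = 27710 × (27800 + 33560.1) / 18800 ≈ 90441 mm.
Then N = f²/(c·h) = 90² / (0.016 × 90441) = 8100 / 1447.1 ≈ 5.60.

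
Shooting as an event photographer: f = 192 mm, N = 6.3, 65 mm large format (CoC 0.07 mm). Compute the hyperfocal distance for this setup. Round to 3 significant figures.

83.8 m

Hyperfocal distance H = f²/(N·c) + f = 192²/(6.3 × 0.07) + 192 = 36864/0.441 + 192 ≈ 83783.8 mm ≈ 83.8 m.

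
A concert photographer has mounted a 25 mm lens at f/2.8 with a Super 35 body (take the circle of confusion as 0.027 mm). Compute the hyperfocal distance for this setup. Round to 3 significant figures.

Hyperfocal distance H = f²/(N·c) + f = 25²/(2.8 × 0.027) + 25 = 625/0.0756 + 25 ≈ 8292.2 mm ≈ 8.29 m.

8.29 m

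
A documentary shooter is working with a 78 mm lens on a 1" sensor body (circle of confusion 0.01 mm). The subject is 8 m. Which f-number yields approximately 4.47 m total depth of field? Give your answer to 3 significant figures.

Write h = H − f = f²/(N·c). The thin-lens limits are Dn = s·h/(h + (s−f)) and Df = s·h/(h − (s−f)), so DoF = Df − Dn = 2·s·(s−f)·h / (h² − (s−f)²).
That is a quadratic in h: DoF·h² − 2·s·(s−f)·h − DoF·(s−f)² = 0 ⇒ h = (s−f)·(s + √(s² + DoF²)) / DoF = 7922 × (8000 + √(8000² + 4470²)) / 4470 = 7922 × (8000 + 9164.11) / 4470 ≈ 30419 mm.
Then N = f²/(c·h) = 78² / (0.01 × 30419) = 6084 / 304.19 ≈ 20.

f/20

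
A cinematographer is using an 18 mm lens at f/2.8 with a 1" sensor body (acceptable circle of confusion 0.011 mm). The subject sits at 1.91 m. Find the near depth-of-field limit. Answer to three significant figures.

1.62 m

Hyperfocal distance H = f²/(N·c) + f = 18²/(2.8 × 0.011) + 18 = 324/0.0308 + 18 ≈ 10537.5 mm ≈ 10.54 m.
Near limit Dn = s·(H − f)/(H + s − 2f) = 1910 × (10537.5 − 18) / (10537.5 + 1910 − 2 × 18) = 1910 × 10519.5 / 12411.5 ≈ 1618.8 mm ≈ 1.62 m.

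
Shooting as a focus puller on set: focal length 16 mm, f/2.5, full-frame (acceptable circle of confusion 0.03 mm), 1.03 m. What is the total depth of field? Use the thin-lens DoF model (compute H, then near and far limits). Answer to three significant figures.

0.671 m

Hyperfocal distance H = f²/(N·c) + f = 16²/(2.5 × 0.03) + 16 = 256/0.075 + 16 ≈ 3429.3 mm ≈ 3.429 m.
Near limit Dn = s·(H − f)/(H + s − 2f) = 1030 × (3429.3 − 16) / (3429.3 + 1030 − 2 × 16) = 1030 × 3413.3 / 4427.3 ≈ 794.10 mm.
Far limit Df = s·(H − f)/(H − s) = 1030 × (3429.3 − 16) / (3429.3 − 1030) = 1030 × 3413.3 / 2399.3 ≈ 1465.30 mm.
Depth of field = Df − Dn = 1465.30 − 794.10 ≈ 671.20 mm ≈ 0.671 m.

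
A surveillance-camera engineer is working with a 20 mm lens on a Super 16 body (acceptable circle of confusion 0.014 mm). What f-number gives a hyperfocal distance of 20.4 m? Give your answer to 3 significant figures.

Rearrange H = f²/(N·c) + f for N: N = f² / ((H − f)·c).
N = 20² / ((20400 − 20) × 0.014) = 400 / 285.3 ≈ 1.40.

f/1.40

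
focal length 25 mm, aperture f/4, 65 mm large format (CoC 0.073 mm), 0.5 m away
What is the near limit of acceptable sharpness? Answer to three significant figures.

Hyperfocal distance H = f²/(N·c) + f = 25²/(4 × 0.073) + 25 = 625/0.292 + 25 ≈ 2165.4 mm ≈ 2.165 m.
Near limit Dn = s·(H − f)/(H + s − 2f) = 500 × (2165.4 − 25) / (2165.4 + 500 − 2 × 25) = 500 × 2140.4 / 2615.4 ≈ 409.19 mm.

409 mm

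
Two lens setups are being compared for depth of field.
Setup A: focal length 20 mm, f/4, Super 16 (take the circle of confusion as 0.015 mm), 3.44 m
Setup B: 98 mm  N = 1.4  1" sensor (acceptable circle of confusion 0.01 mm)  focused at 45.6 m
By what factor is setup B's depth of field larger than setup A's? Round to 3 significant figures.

1.27

Setup A: H = 20²/(4×0.015) + 20 ≈ 6686.7 mm; DoF = Df − Dn = 7063.7 − 2273.6 ≈ 4790.1 mm.
Setup B: H = 98²/(1.4×0.01) + 98 ≈ 686098.0 mm; DoF = Df − Dn = 48839.5 − 42763.5 ≈ 6076.0 mm.
Ratio = 6076.0 / 4790.1 ≈ 1.27.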